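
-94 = -94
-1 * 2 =-2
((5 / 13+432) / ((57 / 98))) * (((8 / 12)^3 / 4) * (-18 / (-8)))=275429 / 2223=123.90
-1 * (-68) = 68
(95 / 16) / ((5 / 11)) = 209 / 16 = 13.06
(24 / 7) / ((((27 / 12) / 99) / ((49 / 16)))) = 462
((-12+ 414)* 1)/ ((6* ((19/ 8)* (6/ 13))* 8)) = 871/ 114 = 7.64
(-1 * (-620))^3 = 238328000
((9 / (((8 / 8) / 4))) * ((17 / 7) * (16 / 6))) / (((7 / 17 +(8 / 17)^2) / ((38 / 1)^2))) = 531662.54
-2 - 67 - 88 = -157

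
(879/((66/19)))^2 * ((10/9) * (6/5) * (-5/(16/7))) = -1084702115/5808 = -186760.01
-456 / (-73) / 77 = 456 / 5621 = 0.08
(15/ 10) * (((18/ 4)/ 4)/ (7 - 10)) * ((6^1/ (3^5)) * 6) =-1/ 12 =-0.08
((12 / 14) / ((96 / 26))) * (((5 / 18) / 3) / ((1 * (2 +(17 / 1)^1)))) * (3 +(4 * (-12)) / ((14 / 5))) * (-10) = 3575 / 22344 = 0.16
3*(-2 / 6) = -1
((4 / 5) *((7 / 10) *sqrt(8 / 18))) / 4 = 7 / 75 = 0.09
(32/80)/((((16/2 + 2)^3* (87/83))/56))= 1162/54375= 0.02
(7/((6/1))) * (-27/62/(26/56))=-441/403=-1.09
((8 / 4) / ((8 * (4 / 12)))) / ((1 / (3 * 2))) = 9 / 2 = 4.50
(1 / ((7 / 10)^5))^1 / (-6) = -0.99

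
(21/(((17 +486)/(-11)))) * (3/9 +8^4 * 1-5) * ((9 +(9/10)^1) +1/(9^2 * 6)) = -11370474038/611145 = -18605.20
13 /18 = 0.72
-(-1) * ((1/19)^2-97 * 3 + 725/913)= -290.20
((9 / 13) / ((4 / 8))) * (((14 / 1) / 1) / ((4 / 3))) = 189 / 13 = 14.54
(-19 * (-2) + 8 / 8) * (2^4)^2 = 9984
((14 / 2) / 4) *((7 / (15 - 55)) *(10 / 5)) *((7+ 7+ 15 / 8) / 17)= -6223 / 10880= -0.57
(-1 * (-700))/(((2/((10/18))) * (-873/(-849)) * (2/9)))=247625/291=850.95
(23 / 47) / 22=23 / 1034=0.02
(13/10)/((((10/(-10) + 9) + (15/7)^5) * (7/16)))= 249704/4469155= 0.06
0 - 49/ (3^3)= -1.81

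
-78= -78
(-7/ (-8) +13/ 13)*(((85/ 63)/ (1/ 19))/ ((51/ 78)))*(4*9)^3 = 24008400/ 7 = 3429771.43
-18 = -18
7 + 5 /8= 7.62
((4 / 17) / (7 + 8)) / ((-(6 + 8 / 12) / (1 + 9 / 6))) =-1 / 170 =-0.01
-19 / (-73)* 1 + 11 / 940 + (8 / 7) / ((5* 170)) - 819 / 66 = -5450391659 / 449117900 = -12.14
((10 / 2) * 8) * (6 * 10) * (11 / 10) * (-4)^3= -168960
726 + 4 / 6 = 2180 / 3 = 726.67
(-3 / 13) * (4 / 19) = -12 / 247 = -0.05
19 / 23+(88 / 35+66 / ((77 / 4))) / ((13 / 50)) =3813 / 161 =23.68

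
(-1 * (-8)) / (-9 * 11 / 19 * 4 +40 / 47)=-1786 / 4463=-0.40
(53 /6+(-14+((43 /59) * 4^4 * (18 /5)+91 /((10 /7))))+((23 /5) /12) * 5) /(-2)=-863907 /2360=-366.06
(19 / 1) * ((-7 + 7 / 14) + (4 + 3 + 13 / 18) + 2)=551 / 9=61.22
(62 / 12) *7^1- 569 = -3197 / 6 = -532.83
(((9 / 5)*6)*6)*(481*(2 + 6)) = 1246752 / 5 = 249350.40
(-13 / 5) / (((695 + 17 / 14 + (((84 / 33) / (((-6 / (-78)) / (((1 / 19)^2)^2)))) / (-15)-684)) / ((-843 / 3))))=219940927206 / 3677001919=59.82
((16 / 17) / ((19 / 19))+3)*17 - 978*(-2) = 2023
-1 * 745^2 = -555025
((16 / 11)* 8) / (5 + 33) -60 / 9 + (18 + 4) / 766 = -1520507 / 240141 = -6.33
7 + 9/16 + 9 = 265/16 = 16.56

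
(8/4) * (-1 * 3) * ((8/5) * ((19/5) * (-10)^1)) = 1824/5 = 364.80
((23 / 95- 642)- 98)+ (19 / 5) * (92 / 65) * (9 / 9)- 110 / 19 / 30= -13607954 / 18525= -734.57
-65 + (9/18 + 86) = 43/2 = 21.50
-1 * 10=-10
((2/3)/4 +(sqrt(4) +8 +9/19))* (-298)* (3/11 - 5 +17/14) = 97778717/8778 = 11139.07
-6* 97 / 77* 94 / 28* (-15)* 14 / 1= 410310 / 77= 5328.70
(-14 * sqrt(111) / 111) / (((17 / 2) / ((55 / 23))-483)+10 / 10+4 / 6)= 1540 * sqrt(111) / 5833679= 0.00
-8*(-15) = 120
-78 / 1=-78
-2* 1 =-2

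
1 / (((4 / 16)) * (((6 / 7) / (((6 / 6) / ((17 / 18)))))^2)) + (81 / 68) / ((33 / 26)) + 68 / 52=690161 / 82654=8.35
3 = 3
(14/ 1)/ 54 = 7/ 27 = 0.26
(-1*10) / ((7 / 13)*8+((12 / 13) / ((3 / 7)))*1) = -65 / 42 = -1.55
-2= -2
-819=-819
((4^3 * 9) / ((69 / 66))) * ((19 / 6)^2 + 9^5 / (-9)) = -83013920 / 23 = -3609300.87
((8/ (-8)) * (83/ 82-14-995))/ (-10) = -16531/ 164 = -100.80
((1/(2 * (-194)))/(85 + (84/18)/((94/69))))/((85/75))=-705/27412976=-0.00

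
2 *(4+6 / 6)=10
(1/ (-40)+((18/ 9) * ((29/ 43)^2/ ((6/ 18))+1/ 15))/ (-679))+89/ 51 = 1464883657/ 853720280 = 1.72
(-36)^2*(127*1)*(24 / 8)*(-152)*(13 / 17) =-975701376 / 17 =-57394198.59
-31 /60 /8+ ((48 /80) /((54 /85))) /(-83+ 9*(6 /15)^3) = -1128179 /14836320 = -0.08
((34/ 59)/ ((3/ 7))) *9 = 714/ 59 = 12.10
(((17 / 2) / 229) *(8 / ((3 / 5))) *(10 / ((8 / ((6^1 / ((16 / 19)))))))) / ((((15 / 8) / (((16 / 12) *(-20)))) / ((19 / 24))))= -306850 / 6183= -49.63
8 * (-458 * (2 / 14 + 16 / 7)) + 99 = -61595 / 7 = -8799.29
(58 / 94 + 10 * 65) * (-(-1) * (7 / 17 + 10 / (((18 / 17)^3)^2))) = 22126313566757 / 4529294496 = 4885.16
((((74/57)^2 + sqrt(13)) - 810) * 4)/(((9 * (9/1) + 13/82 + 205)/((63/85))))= -8.34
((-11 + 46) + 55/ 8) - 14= 223/ 8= 27.88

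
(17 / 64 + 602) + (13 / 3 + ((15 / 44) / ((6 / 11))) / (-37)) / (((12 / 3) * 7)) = 29957131 / 49728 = 602.42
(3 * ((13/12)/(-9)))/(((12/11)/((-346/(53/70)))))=865865/5724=151.27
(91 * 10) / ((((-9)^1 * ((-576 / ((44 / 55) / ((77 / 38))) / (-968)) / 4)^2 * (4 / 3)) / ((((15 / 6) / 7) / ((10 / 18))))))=-2271412 / 6615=-343.37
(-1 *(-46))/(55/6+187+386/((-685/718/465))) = -0.00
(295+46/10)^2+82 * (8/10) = 2245644/25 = 89825.76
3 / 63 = 1 / 21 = 0.05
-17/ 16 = -1.06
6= 6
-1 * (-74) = 74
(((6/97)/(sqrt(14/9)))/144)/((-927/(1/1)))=-sqrt(14)/10070928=-0.00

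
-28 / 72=-7 / 18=-0.39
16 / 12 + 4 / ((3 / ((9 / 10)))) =38 / 15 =2.53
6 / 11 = 0.55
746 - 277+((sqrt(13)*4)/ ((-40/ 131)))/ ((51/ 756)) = 469 - 16506*sqrt(13)/ 85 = -231.16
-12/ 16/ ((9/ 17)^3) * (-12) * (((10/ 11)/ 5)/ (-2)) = -4913/ 891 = -5.51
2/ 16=0.12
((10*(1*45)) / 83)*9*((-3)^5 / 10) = -98415 / 83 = -1185.72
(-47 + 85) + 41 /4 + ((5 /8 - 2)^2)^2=212273 /4096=51.82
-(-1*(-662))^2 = -438244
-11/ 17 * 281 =-181.82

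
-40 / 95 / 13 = -8 / 247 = -0.03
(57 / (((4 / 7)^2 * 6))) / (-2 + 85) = 931 / 2656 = 0.35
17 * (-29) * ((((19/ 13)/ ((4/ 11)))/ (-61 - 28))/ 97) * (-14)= -721259/ 224458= -3.21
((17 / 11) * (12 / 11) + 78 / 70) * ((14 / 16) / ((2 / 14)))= 83013 / 4840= 17.15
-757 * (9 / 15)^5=-183951 / 3125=-58.86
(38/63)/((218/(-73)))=-1387/6867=-0.20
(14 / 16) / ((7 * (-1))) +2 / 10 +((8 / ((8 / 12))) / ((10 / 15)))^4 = 4199043 / 40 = 104976.08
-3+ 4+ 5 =6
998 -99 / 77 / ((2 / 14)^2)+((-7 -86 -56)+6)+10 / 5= 794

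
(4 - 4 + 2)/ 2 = 1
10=10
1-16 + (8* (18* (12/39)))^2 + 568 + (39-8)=430472/169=2547.17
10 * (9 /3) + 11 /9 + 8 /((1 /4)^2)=1433 /9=159.22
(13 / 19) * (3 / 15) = 13 / 95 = 0.14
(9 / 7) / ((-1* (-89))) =9 / 623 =0.01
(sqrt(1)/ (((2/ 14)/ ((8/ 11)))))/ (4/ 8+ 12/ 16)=224/ 55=4.07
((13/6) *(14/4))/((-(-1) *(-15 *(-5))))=91/900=0.10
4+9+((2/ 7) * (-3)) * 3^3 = -71/ 7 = -10.14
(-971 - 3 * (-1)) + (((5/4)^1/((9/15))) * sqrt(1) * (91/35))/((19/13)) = -219859/228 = -964.29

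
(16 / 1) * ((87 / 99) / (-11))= -464 / 363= -1.28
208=208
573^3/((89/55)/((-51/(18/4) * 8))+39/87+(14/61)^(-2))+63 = 1333125716521473/137576591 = 9690062.15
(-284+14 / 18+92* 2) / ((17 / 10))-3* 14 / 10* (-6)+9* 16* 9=966068 / 765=1262.83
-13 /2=-6.50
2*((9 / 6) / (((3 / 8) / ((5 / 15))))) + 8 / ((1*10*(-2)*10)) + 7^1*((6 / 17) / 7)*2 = 4249 / 1275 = 3.33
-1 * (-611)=611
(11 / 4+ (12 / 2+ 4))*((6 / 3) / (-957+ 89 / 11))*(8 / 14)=-33 / 2149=-0.02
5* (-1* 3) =-15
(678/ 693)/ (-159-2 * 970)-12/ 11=-529174/ 484869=-1.09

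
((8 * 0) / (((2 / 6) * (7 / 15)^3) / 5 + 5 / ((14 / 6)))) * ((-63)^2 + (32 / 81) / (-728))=0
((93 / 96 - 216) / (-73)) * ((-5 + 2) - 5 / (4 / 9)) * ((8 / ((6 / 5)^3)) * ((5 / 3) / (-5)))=16342375 / 252288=64.78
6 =6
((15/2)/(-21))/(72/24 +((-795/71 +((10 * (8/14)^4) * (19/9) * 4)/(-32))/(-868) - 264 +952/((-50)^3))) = 7431470156250/5430801695505413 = 0.00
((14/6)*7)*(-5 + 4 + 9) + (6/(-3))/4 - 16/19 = 14743/114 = 129.32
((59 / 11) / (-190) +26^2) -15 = 1381431 / 2090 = 660.97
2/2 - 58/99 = 41/99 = 0.41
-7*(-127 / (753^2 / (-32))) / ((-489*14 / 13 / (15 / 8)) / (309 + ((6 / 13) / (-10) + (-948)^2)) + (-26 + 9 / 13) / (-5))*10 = -25727353371200 / 259530892075581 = -0.10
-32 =-32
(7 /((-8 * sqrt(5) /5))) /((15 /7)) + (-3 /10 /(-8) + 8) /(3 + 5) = 643 /640 - 49 * sqrt(5) /120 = 0.09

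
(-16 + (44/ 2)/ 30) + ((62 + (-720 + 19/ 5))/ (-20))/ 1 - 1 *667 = -194867/ 300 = -649.56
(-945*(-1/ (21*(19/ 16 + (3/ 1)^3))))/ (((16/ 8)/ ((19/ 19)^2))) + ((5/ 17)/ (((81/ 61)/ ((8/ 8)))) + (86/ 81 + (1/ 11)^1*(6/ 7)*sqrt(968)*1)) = 430879/ 207009 + 12*sqrt(2)/ 7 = 4.51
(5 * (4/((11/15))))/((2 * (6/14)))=350/11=31.82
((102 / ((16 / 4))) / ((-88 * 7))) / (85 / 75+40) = -765 / 760144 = -0.00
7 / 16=0.44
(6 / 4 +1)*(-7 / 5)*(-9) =63 / 2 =31.50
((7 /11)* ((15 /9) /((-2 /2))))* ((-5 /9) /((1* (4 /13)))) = 2275 /1188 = 1.91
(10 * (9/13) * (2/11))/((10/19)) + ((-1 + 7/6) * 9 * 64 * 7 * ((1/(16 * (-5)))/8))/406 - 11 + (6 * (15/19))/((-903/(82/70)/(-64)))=-8.22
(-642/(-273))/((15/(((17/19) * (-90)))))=-21828/1729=-12.62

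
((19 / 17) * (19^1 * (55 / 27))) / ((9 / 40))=794200 / 4131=192.25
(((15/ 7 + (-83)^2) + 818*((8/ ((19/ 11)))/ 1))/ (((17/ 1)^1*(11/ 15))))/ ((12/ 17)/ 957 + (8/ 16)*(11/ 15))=18536350500/ 7949809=2331.67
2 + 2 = 4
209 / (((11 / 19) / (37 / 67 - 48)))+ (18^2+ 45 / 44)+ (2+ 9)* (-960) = -80667949 / 2948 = -27363.62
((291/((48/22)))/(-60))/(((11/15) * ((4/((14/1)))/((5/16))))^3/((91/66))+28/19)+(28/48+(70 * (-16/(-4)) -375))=-1297016751104041/13548664938624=-95.73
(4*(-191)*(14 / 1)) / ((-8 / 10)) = 13370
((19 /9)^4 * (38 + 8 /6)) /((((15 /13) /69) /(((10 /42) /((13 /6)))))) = 707382388 /137781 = 5134.11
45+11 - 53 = 3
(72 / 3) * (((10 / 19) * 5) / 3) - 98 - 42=-2260 / 19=-118.95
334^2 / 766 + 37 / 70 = 3918631 / 26810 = 146.16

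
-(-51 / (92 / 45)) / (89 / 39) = 89505 / 8188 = 10.93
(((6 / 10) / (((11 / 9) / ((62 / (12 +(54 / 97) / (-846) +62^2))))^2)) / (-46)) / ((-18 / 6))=3235769571042 / 4300275673016248915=0.00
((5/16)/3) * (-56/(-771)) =35/4626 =0.01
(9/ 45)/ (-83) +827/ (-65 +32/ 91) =-31237538/ 2441445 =-12.79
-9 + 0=-9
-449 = -449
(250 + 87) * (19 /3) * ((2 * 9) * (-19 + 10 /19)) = -709722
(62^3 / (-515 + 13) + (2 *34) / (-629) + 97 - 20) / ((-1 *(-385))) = -3694973 / 3575495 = -1.03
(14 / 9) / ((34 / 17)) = 7 / 9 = 0.78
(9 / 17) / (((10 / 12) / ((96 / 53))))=5184 / 4505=1.15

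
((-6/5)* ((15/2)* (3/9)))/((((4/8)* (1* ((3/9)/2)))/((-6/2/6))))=18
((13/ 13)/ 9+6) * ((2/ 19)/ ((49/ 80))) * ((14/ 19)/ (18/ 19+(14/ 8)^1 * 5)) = 6400/ 80199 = 0.08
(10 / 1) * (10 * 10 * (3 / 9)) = 1000 / 3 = 333.33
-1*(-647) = 647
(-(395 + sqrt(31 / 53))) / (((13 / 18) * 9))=-790 / 13 - 2 * sqrt(1643) / 689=-60.89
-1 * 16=-16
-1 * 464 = -464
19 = 19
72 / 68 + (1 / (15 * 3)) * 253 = 6.68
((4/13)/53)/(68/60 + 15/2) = 120/178451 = 0.00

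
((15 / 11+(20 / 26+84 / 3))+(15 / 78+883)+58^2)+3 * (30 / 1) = 1249055 / 286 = 4367.33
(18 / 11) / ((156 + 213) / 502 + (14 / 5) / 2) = 0.77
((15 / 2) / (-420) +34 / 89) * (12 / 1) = 5445 / 1246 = 4.37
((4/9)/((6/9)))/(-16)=-1/24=-0.04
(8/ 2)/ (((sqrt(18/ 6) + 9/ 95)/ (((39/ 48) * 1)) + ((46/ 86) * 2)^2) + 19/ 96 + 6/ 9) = -408590864118802560/ 1262319317490239 + 236584792616140800 * sqrt(3)/ 1262319317490239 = 0.94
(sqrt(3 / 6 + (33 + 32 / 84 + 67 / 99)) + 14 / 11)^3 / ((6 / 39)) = 6956287 / 7986 + 7812415* sqrt(7376138) / 14087304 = 2377.22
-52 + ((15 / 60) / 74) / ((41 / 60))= -157753 / 3034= -52.00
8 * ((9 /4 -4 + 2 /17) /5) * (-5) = 222 /17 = 13.06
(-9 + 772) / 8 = 763 / 8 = 95.38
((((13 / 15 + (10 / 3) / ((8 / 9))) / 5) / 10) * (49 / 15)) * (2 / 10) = 13573 / 225000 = 0.06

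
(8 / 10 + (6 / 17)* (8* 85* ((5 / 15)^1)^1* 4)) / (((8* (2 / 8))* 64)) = 401 / 160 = 2.51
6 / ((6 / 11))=11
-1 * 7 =-7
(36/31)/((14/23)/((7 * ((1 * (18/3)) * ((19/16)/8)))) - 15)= -47196/605647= -0.08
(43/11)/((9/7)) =301/99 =3.04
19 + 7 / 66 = 1261 / 66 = 19.11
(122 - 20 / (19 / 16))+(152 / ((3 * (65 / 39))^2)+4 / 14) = 370816 / 3325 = 111.52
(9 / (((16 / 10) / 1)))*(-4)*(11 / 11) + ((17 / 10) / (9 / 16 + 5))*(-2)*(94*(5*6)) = -310821 / 178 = -1746.19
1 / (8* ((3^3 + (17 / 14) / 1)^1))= 7 / 1580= 0.00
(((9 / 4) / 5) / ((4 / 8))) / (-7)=-9 / 70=-0.13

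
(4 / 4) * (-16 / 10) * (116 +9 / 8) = -937 / 5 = -187.40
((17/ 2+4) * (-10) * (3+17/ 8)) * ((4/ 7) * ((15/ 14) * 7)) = -76875/ 28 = -2745.54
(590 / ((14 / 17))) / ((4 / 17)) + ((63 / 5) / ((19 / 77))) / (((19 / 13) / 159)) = 434641751 / 50540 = 8599.96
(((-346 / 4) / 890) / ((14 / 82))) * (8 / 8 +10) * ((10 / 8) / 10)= -78023 / 99680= -0.78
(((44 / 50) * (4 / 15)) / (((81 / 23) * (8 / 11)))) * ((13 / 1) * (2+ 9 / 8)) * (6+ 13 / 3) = 1121549 / 29160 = 38.46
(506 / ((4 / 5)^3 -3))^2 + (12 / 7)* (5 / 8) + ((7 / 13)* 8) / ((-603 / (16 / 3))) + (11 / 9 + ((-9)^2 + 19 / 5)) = 6599547066160417 / 159221142990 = 41448.94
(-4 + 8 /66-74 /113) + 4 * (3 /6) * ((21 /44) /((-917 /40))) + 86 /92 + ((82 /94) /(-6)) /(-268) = -1030271536925 /283044136584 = -3.64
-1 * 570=-570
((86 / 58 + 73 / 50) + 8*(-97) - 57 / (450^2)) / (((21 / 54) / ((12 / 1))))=-3026520202 / 126875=-23854.35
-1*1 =-1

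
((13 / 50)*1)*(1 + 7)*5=52 / 5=10.40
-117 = -117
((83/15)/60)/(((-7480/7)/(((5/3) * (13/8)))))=-7553/32313600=-0.00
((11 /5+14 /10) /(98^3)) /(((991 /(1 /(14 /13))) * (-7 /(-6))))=351 /114258355820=0.00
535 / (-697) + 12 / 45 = -5237 / 10455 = -0.50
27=27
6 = 6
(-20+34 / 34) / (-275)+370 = 101769 / 275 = 370.07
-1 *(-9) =9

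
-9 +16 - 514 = -507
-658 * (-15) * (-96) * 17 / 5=-3221568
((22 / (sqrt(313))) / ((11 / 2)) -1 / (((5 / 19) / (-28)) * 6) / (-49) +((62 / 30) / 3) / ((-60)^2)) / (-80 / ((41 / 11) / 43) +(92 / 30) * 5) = 16817503 / 42197652000 -246 * sqrt(313) / 17470721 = 0.00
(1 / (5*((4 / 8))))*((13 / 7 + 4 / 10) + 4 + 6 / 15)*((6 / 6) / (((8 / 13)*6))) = 3029 / 4200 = 0.72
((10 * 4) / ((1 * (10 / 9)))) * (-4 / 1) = -144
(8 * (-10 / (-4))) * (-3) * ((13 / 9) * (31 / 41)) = -65.53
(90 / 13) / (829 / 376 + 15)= 33840 / 84097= 0.40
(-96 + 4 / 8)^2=36481 / 4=9120.25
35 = 35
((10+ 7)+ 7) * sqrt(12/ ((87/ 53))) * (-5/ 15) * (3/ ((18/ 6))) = -16 * sqrt(1537)/ 29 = -21.63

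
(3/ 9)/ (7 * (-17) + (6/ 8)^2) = -16/ 5685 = -0.00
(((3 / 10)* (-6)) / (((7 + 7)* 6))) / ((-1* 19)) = 0.00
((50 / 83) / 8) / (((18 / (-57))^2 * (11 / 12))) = 9025 / 10956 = 0.82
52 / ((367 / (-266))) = -13832 / 367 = -37.69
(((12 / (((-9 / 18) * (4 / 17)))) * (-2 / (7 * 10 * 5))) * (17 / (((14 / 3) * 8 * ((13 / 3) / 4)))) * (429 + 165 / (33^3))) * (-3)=-607575393 / 1926925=-315.31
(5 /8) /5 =1 /8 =0.12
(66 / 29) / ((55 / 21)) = 126 / 145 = 0.87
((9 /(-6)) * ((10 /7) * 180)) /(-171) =300 /133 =2.26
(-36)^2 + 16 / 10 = 6488 / 5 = 1297.60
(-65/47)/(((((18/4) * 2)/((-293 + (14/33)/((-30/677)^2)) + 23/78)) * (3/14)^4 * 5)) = 284255081488/254402775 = 1117.34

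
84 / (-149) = -84 / 149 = -0.56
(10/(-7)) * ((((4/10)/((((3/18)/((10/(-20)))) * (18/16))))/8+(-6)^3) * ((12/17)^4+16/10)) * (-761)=-544078301536/1252815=-434284.63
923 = 923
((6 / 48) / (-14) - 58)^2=42211009 / 12544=3365.04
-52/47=-1.11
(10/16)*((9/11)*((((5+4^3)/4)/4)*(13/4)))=40365/5632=7.17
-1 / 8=-0.12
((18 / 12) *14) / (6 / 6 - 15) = -3 / 2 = -1.50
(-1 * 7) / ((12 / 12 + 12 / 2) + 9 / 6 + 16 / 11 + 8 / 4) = -154 / 263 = -0.59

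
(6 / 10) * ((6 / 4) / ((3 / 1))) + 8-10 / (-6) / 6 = 386 / 45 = 8.58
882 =882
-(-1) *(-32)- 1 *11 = -43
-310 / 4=-155 / 2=-77.50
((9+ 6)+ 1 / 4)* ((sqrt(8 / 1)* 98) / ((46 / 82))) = 122549* sqrt(2) / 23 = 7535.24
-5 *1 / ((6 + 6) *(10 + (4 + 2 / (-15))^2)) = -375 / 22456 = -0.02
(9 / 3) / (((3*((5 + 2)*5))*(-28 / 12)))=-3 / 245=-0.01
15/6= 2.50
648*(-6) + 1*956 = -2932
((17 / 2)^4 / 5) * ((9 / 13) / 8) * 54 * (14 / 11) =142069221 / 22880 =6209.32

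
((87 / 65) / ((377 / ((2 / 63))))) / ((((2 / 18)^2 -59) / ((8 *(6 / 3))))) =-432 / 14130935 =-0.00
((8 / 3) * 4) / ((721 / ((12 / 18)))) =64 / 6489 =0.01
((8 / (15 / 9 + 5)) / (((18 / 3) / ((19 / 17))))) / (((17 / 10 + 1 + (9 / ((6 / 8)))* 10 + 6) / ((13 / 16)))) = 0.00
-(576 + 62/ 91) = -576.68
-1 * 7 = -7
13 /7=1.86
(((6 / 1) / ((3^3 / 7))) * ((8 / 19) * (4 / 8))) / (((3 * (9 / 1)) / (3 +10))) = 728 / 4617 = 0.16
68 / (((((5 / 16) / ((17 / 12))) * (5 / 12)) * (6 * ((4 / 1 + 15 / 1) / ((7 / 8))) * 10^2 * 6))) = 0.01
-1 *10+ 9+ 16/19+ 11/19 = 0.42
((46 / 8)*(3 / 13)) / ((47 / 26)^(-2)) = 152421 / 35152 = 4.34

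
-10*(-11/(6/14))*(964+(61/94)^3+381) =430184547485/1245876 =345286.81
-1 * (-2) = 2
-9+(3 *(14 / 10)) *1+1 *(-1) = -29 / 5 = -5.80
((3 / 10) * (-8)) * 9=-108 / 5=-21.60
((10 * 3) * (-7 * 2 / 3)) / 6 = -70 / 3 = -23.33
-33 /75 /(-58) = 11 /1450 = 0.01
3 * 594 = 1782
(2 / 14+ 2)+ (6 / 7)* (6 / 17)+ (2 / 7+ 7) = 9.73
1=1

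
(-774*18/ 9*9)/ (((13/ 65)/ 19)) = -1323540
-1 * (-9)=9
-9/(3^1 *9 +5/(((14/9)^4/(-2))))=-19208/53979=-0.36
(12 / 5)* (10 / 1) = 24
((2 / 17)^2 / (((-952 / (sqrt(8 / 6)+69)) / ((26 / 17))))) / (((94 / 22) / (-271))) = 77506*sqrt(3) / 82435227+2673957 / 27478409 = 0.10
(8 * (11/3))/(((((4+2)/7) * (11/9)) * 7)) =4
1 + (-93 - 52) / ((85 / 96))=-2767 / 17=-162.76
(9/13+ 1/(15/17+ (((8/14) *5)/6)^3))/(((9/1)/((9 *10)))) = 6899832/405379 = 17.02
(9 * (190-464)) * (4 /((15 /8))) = -26304 /5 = -5260.80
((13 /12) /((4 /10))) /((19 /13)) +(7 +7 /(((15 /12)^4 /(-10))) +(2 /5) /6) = -375293 /19000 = -19.75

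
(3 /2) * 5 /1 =15 /2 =7.50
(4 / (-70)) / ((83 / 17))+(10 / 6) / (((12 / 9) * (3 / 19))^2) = 5241893 / 139440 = 37.59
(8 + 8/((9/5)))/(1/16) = 1792/9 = 199.11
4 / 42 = 2 / 21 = 0.10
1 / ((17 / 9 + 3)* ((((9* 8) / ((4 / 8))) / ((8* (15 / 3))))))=5 / 88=0.06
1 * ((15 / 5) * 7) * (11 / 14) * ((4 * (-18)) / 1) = -1188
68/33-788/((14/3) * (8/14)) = -19367/66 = -293.44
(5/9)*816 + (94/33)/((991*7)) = 34592538/76307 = 453.33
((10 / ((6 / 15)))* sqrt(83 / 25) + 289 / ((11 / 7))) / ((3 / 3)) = 5* sqrt(83) + 2023 / 11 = 229.46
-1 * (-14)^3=2744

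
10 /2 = 5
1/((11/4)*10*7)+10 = 3852/385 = 10.01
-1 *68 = -68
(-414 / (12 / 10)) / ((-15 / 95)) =2185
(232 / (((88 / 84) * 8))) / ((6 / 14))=1421 / 22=64.59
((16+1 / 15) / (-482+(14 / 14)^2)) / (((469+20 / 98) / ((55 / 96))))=-0.00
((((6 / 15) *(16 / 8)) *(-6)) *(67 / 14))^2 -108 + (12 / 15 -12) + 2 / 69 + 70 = 40446524 / 84525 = 478.52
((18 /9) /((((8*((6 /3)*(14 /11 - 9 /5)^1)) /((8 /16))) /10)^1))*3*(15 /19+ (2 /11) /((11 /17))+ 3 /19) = -26475 /6061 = -4.37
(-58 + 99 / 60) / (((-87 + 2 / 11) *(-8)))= -12397 / 152800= -0.08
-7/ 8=-0.88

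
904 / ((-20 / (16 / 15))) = -3616 / 75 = -48.21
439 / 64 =6.86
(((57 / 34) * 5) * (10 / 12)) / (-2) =-475 / 136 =-3.49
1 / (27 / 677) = 677 / 27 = 25.07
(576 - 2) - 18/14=4009/7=572.71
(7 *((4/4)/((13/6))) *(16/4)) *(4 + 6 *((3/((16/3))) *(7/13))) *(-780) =-762300/13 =-58638.46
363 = 363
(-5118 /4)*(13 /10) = -33267 /20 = -1663.35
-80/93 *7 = -560/93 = -6.02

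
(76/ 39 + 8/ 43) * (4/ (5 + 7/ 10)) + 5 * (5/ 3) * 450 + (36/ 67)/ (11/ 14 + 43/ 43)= 600706443106/ 160111575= 3751.80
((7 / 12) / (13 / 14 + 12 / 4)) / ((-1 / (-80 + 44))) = 294 / 55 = 5.35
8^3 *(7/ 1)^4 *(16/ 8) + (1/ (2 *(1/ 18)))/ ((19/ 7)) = 46713919/ 19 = 2458627.32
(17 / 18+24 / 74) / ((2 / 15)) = 4225 / 444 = 9.52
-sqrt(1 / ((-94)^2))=-1 / 94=-0.01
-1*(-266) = 266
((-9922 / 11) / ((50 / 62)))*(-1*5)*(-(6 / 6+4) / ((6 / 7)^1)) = -97867 / 3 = -32622.33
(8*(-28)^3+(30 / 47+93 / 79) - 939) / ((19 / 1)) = -655541974 / 70547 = -9292.27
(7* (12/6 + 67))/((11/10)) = 4830/11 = 439.09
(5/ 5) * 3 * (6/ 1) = 18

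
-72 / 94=-36 / 47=-0.77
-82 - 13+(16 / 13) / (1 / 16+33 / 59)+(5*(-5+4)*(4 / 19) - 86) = -26108653 / 144989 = -180.07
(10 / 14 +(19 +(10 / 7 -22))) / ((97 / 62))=-372 / 679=-0.55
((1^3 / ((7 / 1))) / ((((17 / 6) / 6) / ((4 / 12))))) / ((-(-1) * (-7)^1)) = -0.01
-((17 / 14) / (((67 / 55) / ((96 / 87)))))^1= -14960 / 13601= -1.10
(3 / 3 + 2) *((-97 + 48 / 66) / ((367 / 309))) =-981693 / 4037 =-243.17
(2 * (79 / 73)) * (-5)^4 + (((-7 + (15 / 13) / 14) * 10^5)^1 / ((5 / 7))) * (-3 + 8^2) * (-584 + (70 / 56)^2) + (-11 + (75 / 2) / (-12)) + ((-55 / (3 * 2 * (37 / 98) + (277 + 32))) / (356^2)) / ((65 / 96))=2629924749047076071545 / 76433150872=34408168694.38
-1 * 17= -17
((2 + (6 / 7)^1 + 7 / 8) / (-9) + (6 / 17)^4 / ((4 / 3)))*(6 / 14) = -16966001 / 98220696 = -0.17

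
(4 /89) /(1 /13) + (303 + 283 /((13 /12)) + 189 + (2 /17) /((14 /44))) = 103838424 /137683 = 754.18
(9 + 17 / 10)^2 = 11449 / 100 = 114.49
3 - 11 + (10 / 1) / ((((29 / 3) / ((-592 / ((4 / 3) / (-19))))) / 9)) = 2277488 / 29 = 78534.07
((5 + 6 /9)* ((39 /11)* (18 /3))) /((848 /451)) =27183 /424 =64.11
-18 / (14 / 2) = -18 / 7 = -2.57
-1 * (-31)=31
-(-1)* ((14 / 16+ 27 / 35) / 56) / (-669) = -461 / 10489920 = -0.00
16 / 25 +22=566 / 25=22.64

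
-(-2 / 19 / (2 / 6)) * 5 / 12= 5 / 38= 0.13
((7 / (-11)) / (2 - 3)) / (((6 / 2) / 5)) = 1.06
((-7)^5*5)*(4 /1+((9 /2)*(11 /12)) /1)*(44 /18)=-60085025 /36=-1669028.47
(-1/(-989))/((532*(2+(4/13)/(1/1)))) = 13/15784440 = 0.00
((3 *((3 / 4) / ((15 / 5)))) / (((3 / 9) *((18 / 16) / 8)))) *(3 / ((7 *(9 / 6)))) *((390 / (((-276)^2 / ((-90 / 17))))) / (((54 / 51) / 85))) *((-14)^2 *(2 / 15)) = -1237600 / 4761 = -259.95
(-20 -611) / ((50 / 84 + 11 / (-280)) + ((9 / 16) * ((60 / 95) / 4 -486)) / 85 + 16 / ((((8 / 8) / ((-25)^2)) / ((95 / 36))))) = -60424560 / 2526745357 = -0.02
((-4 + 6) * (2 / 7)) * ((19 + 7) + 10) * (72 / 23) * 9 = 93312 / 161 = 579.58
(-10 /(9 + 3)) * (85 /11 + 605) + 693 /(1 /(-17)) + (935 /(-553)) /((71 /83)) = -15928536814 /1295679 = -12293.58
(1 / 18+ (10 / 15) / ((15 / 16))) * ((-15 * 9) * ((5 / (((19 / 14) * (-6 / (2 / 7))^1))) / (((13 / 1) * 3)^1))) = 115 / 247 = 0.47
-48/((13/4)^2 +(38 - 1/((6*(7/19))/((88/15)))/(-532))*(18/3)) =-564480/2805847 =-0.20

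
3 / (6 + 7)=3 / 13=0.23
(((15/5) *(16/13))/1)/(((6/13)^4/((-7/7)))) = -2197/27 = -81.37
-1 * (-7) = 7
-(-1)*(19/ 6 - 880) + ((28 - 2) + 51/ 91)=-464249/ 546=-850.27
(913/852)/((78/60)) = 4565/5538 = 0.82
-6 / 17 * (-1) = 6 / 17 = 0.35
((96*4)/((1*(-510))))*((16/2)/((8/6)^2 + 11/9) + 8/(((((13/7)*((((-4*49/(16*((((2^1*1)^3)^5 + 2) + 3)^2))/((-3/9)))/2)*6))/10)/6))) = -1128048409088/595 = -1895879679.14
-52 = -52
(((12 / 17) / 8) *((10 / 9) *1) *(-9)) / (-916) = 0.00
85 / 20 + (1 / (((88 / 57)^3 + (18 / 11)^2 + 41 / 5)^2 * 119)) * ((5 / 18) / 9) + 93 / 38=161137669645442657504929 / 24059844116201421651956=6.70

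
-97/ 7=-13.86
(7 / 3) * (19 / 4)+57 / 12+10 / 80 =383 / 24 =15.96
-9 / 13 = -0.69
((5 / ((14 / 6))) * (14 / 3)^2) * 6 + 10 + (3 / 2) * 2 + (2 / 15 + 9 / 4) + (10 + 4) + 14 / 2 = 316.38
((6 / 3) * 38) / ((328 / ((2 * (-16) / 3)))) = -304 / 123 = -2.47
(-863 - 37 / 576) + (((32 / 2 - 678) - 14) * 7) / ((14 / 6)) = -1665253 / 576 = -2891.06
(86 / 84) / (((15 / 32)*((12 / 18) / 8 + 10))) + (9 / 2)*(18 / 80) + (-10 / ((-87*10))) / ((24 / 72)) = 7449017 / 5895120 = 1.26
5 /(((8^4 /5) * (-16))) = -0.00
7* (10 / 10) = 7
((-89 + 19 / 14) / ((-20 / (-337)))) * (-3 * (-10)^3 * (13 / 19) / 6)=-134387175 / 266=-505214.94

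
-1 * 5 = -5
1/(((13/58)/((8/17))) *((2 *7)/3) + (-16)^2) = 696/179723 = 0.00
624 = 624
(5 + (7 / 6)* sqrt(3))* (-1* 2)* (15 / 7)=-150 / 7 - 5* sqrt(3)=-30.09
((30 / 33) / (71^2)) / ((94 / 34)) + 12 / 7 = 1.71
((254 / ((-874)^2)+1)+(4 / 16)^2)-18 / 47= 97632911 / 143608688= 0.68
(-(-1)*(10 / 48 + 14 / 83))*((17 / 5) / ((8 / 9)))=38301 / 26560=1.44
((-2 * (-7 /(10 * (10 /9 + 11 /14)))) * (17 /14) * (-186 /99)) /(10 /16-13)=59024 /433785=0.14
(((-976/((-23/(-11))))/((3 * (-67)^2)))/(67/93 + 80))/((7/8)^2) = -21300224/37978686221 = -0.00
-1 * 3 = -3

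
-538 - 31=-569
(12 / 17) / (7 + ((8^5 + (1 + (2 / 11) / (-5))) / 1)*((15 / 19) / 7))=4389 / 23022760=0.00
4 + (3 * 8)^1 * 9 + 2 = 222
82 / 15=5.47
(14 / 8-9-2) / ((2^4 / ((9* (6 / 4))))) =-999 / 128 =-7.80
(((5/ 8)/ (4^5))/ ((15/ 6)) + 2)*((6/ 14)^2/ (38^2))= 73737/ 289816576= 0.00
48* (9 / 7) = 432 / 7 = 61.71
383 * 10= 3830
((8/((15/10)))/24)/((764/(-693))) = -77/382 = -0.20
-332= -332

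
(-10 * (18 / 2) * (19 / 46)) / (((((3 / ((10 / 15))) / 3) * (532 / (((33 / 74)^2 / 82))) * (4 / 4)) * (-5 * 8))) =3267 / 1156706432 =0.00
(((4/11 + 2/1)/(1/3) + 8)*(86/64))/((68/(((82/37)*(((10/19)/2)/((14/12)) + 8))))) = 80041963/14723632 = 5.44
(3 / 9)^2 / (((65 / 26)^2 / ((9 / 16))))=1 / 100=0.01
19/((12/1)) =19/12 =1.58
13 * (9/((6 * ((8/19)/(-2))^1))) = -741/8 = -92.62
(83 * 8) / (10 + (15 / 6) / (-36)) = 47808 / 715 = 66.86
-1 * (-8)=8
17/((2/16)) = 136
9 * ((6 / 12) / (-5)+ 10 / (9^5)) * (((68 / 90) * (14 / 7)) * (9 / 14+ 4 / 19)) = -227484191 / 196337925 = -1.16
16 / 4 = 4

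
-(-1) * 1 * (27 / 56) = 27 / 56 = 0.48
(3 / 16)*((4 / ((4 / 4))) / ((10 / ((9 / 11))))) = 27 / 440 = 0.06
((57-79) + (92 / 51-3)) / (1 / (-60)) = 23660 / 17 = 1391.76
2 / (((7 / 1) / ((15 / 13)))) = 30 / 91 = 0.33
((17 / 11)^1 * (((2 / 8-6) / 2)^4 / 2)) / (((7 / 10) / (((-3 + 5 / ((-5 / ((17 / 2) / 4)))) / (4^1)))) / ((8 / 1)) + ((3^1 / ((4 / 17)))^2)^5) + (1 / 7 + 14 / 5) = 27649388574673002729553 / 9395423300588704279285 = 2.94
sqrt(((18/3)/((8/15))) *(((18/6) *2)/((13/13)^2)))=3 *sqrt(30)/2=8.22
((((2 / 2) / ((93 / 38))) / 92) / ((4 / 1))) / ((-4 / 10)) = -95 / 34224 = -0.00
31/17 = 1.82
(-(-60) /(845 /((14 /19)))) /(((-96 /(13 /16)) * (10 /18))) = -63 /79040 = -0.00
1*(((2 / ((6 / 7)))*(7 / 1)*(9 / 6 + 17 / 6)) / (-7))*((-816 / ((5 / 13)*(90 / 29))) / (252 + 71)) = 274456 / 12825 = 21.40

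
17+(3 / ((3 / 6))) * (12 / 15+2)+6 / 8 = 691 / 20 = 34.55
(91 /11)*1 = 91 /11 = 8.27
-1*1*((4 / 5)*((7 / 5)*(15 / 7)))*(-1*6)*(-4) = -288 / 5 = -57.60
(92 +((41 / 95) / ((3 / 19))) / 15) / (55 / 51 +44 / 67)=3374857 / 63525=53.13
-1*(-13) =13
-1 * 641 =-641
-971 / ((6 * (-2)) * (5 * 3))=971 / 180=5.39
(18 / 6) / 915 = 1 / 305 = 0.00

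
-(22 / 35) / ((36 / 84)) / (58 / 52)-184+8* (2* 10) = -11012 / 435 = -25.31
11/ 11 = 1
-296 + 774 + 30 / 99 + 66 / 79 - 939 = -1198859 / 2607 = -459.86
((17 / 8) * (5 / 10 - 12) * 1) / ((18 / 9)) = -391 / 32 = -12.22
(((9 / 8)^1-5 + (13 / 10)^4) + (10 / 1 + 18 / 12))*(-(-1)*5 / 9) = 34937 / 6000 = 5.82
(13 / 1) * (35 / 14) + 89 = 243 / 2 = 121.50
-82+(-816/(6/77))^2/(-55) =-9969754/5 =-1993950.80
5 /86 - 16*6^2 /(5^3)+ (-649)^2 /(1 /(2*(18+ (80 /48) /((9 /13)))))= 4989756325903 /290250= 17191236.26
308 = 308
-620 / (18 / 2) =-620 / 9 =-68.89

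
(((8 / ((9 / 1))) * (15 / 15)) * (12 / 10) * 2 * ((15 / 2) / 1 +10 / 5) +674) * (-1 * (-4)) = 41656 / 15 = 2777.07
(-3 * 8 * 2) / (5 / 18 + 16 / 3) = -864 / 101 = -8.55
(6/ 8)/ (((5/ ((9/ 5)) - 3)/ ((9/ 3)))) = -10.12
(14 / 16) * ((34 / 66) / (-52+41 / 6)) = -119 / 11924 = -0.01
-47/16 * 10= -235/8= -29.38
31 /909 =0.03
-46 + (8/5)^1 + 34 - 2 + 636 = 3118/5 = 623.60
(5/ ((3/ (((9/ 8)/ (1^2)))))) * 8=15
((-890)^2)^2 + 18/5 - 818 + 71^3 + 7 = 3137113835518/5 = 627422767103.60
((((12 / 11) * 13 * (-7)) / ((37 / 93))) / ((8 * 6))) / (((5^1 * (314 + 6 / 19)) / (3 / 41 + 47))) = -0.16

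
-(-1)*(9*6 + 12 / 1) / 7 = 66 / 7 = 9.43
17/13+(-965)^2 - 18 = 12105708/13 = 931208.31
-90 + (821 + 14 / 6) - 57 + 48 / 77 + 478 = 266795 / 231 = 1154.96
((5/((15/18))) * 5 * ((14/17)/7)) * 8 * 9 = 4320/17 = 254.12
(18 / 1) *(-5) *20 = -1800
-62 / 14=-31 / 7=-4.43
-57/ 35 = -1.63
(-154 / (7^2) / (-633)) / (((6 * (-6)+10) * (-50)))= 11 / 2880150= 0.00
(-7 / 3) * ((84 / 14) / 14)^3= -9 / 49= -0.18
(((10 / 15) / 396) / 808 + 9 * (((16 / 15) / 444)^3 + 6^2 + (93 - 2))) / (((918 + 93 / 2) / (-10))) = -10420306105310539 / 879298794326700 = -11.85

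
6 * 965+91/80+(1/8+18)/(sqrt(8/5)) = 145 * sqrt(10)/32+463291/80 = 5805.47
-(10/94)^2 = -25/2209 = -0.01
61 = 61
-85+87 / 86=-7223 / 86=-83.99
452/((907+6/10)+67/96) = 216960/435983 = 0.50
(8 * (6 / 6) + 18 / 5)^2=3364 / 25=134.56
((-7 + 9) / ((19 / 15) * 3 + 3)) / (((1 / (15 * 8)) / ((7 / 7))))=35.29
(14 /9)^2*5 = 12.10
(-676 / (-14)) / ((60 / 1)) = 169 / 210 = 0.80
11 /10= 1.10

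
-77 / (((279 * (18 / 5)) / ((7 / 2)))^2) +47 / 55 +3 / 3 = 10284769597 / 5548506480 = 1.85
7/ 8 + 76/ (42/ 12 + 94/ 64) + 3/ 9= 20993/ 1272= 16.50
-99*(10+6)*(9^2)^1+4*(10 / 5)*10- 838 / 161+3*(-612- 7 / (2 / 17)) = -41938473 / 322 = -130243.70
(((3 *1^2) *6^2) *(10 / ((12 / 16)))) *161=231840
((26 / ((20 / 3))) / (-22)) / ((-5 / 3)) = 117 / 1100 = 0.11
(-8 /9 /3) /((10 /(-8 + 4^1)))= 0.12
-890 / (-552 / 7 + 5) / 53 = 0.23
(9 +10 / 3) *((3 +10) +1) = 518 / 3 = 172.67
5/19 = 0.26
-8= -8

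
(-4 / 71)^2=16 / 5041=0.00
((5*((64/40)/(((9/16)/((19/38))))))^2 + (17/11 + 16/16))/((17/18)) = 94648/1683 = 56.24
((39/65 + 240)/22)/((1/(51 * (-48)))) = -1472472/55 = -26772.22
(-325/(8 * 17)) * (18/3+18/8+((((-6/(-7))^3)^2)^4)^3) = -75414868539592709759423806729858043169516029307779607987669807525/3825232004512652984317035603363424088303502740953343152335821344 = -19.72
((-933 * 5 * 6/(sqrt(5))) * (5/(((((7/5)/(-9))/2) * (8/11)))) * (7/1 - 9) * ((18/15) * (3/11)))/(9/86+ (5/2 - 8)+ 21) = -97489170 * sqrt(5)/4697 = -46410.99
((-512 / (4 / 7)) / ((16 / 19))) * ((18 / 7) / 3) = -912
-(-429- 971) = 1400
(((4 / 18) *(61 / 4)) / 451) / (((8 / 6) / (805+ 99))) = 6893 / 1353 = 5.09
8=8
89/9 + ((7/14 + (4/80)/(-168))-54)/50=4444717/504000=8.82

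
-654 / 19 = -34.42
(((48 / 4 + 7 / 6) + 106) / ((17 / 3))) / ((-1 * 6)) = -715 / 204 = -3.50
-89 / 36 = -2.47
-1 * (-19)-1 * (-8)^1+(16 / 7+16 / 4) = 233 / 7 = 33.29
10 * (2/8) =5/2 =2.50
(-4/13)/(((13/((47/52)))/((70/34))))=-1645/37349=-0.04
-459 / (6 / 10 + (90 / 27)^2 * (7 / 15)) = -61965 / 781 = -79.34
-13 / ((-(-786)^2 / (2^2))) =13 / 154449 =0.00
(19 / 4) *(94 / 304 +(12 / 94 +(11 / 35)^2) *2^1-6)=-45839127 / 1842400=-24.88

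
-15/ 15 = -1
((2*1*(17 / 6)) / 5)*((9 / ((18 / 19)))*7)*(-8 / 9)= -9044 / 135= -66.99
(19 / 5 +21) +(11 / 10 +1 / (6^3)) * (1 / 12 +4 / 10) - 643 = -40024763 / 64800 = -617.67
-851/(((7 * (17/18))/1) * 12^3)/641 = -851/7322784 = -0.00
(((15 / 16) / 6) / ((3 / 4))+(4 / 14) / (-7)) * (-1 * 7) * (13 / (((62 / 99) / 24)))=-253539 / 434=-584.19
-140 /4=-35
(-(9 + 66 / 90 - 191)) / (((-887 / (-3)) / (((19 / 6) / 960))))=0.00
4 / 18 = 2 / 9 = 0.22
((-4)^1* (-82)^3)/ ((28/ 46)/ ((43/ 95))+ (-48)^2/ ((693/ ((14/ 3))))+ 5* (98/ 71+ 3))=5110579266144/ 89818853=56898.74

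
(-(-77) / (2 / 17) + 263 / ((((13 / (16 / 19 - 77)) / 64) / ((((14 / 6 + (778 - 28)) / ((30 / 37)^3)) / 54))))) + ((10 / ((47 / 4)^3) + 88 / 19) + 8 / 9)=-36127119701325836429 / 14021010636750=-2576641.63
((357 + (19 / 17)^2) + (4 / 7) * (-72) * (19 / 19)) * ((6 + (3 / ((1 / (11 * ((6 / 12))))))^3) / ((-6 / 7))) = -3847432235 / 2312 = -1664114.29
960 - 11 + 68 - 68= 949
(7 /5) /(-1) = -7 /5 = -1.40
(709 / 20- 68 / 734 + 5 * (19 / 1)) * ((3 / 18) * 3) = 956823 / 14680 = 65.18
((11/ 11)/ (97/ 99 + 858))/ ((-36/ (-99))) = 1089/ 340156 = 0.00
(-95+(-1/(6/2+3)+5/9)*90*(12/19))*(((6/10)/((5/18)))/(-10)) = 15.75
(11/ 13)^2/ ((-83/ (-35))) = 0.30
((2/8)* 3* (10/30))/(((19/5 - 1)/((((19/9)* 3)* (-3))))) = -95/56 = -1.70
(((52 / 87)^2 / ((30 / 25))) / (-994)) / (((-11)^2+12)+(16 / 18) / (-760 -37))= -2693860 / 1196251427931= -0.00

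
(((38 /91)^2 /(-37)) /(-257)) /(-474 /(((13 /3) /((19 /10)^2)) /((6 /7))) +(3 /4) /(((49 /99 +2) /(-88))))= -685900 /13649279714343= -0.00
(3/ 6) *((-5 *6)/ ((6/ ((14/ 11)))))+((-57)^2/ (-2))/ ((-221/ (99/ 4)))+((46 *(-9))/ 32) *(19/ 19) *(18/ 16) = 51091543/ 311168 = 164.19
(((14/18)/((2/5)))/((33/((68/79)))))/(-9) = -1190/211167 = -0.01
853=853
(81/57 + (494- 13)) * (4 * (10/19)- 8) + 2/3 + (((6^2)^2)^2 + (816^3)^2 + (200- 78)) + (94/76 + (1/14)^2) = 62665062983581984047113/212268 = 295216721237218912.16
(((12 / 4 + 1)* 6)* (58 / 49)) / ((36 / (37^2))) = 158804 / 147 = 1080.30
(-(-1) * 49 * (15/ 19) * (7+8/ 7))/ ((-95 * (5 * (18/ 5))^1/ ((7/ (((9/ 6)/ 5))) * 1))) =-245/ 57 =-4.30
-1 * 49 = -49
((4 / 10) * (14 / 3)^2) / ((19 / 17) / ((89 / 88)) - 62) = -42364 / 296145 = -0.14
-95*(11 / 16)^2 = -11495 / 256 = -44.90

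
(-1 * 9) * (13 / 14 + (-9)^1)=1017 / 14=72.64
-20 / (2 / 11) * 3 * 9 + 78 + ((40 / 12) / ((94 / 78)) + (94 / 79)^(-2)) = -25523031 / 8836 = -2888.53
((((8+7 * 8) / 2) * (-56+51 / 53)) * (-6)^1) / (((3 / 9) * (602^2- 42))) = 840096 / 9602593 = 0.09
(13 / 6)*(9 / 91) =3 / 14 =0.21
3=3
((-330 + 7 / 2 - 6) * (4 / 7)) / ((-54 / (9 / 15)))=2.11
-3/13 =-0.23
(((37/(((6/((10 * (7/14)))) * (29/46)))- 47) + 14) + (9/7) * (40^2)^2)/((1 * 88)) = 250561211/6699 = 37402.78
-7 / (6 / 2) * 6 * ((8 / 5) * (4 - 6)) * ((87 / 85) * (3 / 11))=58464 / 4675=12.51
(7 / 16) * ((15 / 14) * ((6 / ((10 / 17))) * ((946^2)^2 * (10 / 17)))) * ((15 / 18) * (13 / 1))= 24401649402487.50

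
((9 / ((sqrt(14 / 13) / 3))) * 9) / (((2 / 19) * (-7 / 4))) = -4617 * sqrt(182) / 49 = -1271.16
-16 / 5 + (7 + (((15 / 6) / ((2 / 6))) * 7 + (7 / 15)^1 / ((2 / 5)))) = 862 / 15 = 57.47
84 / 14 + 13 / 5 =43 / 5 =8.60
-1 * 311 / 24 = -12.96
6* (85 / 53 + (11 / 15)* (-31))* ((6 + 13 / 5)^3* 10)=-5342234344 / 6625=-806375.00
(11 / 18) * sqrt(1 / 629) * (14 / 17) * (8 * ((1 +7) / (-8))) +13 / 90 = 13 / 90 -616 * sqrt(629) / 96237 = -0.02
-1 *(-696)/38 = 348/19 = 18.32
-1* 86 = -86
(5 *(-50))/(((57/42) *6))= -1750/57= -30.70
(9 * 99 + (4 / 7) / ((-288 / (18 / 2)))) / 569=1.57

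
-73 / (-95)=73 / 95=0.77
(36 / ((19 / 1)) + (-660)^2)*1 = 8276436 / 19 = 435601.89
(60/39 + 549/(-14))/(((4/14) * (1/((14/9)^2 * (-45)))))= 1679965/117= 14358.68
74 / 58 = 37 / 29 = 1.28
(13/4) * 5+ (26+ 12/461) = 77957/1844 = 42.28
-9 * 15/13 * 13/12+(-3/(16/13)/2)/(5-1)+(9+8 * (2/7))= -241/896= -0.27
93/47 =1.98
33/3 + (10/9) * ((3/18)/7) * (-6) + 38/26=10076/819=12.30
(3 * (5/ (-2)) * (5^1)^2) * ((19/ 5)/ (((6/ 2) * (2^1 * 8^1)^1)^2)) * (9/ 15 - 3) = 0.74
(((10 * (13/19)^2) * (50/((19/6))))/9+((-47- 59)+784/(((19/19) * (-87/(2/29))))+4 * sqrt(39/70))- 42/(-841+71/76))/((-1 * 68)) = 54335860543393/37565040527610- sqrt(2730)/1190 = 1.40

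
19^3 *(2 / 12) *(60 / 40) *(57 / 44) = 390963 / 176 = 2221.38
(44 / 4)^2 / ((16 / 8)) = 121 / 2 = 60.50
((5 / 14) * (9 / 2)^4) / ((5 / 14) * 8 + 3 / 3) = 1215 / 32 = 37.97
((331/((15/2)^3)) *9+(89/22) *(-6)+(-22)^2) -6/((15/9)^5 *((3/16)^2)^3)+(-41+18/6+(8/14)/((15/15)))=-10308.06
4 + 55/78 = 367/78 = 4.71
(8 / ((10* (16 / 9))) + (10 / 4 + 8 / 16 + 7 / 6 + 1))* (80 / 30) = 14.98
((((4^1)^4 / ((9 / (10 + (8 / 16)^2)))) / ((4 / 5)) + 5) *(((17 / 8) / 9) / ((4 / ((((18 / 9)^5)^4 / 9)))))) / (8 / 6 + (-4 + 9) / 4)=7408844800 / 7533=983518.49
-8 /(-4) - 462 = -460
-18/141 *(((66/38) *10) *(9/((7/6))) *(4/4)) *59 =-6308280/6251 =-1009.16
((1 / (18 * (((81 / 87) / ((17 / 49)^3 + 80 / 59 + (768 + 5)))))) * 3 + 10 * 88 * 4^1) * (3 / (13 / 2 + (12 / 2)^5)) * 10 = 748015645820 / 53038404531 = 14.10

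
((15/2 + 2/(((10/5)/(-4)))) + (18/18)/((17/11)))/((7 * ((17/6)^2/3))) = 7614/34391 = 0.22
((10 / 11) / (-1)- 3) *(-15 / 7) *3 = 1935 / 77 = 25.13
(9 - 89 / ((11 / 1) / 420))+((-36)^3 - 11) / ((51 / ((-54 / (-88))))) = -2955111 / 748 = -3950.68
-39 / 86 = -0.45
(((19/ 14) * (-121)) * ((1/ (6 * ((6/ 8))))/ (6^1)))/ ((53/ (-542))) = 623029/ 10017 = 62.20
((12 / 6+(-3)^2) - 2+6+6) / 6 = 7 / 2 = 3.50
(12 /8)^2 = 9 /4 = 2.25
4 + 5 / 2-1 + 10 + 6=43 / 2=21.50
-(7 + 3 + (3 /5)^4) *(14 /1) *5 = -88634 /125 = -709.07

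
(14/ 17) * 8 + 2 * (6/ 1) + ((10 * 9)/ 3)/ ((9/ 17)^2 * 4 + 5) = 706394/ 30073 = 23.49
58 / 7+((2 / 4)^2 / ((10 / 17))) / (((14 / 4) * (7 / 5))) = 1641 / 196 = 8.37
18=18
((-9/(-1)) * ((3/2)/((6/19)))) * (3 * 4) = 513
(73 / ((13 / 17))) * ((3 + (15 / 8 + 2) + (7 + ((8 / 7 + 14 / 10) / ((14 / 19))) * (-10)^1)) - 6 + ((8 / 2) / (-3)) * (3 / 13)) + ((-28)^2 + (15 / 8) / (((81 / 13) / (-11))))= -1602063929 / 894348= -1791.32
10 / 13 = 0.77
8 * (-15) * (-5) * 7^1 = 4200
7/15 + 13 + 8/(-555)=7466/555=13.45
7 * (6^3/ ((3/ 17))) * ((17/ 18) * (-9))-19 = -72847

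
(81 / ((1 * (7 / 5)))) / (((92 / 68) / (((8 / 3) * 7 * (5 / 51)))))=1800 / 23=78.26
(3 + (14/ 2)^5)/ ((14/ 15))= 126075/ 7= 18010.71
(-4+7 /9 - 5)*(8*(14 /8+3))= -2812 /9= -312.44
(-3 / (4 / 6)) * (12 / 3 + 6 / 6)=-45 / 2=-22.50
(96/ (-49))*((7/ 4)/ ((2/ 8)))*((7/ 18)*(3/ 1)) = -16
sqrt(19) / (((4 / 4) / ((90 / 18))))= 5 *sqrt(19)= 21.79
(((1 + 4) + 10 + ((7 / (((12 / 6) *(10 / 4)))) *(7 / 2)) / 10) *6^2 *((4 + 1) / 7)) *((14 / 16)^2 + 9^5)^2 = 39821739516512145 / 28672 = 1388872053449.78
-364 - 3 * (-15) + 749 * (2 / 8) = -131.75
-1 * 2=-2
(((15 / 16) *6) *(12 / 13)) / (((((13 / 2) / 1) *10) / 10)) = 135 / 169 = 0.80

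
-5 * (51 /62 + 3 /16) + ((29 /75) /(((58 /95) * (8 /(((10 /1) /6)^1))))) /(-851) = -1199149 /237429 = -5.05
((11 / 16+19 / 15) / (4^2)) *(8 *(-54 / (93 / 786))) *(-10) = 552951 / 124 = 4459.28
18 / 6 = 3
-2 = -2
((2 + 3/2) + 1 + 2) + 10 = 33/2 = 16.50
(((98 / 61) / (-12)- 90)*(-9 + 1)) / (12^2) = 32989 / 6588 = 5.01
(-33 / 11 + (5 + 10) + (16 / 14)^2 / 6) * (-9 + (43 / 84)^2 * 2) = -13426447 / 129654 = -103.56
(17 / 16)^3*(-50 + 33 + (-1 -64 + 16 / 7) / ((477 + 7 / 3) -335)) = -64905643 / 3103744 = -20.91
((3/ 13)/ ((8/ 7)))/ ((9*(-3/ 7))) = -49/ 936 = -0.05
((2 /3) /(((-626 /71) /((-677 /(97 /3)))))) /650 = 48067 /19734650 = 0.00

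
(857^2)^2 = 539415333601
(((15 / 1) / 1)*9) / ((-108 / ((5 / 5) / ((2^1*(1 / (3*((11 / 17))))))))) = -165 / 136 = -1.21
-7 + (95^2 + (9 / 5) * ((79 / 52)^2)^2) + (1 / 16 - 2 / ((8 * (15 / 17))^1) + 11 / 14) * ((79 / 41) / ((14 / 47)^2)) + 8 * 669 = 22197262230235297 / 1542348837120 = 14391.86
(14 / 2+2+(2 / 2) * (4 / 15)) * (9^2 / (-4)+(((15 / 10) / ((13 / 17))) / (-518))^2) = -34037250951 / 181387024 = -187.65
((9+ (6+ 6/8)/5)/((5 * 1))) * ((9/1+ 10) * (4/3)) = 1311/25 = 52.44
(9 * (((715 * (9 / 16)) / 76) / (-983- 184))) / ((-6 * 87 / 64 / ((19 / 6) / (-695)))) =-143 / 6272236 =-0.00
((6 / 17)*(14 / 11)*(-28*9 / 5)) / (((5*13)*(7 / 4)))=-12096 / 60775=-0.20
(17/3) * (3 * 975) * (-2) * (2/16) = -16575/4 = -4143.75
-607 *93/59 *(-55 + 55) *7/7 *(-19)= 0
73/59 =1.24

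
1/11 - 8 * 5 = -439/11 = -39.91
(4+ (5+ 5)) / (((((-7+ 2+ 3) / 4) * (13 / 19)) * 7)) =-76 / 13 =-5.85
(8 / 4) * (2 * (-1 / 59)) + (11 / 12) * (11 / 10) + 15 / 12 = 15509 / 7080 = 2.19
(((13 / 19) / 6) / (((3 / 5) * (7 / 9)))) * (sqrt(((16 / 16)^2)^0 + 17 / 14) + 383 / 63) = 65 * sqrt(434) / 3724 + 24895 / 16758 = 1.85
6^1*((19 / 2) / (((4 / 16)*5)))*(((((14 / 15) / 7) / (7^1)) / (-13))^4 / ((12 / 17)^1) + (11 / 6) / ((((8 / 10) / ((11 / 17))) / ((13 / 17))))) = 51.71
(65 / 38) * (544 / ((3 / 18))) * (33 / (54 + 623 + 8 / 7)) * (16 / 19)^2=192.67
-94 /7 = -13.43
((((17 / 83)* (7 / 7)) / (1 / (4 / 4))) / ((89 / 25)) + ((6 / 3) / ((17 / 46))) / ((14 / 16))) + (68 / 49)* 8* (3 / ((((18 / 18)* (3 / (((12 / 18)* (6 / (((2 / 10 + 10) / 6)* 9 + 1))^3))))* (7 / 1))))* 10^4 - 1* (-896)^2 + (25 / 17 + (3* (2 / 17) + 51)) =-149648588050379122877 / 186540850986959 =-802229.58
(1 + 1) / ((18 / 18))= 2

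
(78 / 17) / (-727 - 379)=-39 / 9401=-0.00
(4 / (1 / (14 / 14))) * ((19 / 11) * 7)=532 / 11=48.36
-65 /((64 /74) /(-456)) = 137085 /4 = 34271.25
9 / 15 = 3 / 5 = 0.60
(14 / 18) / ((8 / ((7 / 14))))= 0.05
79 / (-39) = -79 / 39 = -2.03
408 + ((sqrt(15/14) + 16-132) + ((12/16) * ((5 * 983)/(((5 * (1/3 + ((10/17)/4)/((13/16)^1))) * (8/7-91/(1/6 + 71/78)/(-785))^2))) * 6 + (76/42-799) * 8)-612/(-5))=-38670590896142/83487556845 + sqrt(210)/14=-462.15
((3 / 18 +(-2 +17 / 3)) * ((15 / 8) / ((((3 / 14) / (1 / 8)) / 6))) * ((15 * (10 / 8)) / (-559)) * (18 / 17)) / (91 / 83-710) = 15033375 / 11928469696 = 0.00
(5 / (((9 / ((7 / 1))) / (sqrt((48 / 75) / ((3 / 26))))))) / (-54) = -14*sqrt(78) / 729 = -0.17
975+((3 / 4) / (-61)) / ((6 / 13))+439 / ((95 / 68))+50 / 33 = 1974646853 / 1529880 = 1290.72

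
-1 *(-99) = 99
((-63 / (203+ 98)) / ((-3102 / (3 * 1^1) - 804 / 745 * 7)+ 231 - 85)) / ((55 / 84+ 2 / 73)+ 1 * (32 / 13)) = 14847105 / 199710292157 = 0.00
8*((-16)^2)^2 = 524288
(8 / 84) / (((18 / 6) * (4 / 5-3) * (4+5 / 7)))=-10 / 3267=-0.00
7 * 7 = 49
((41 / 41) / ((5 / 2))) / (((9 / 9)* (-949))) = -2 / 4745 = -0.00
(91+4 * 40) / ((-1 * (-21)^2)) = -251 / 441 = -0.57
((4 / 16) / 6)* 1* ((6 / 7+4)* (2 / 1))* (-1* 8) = -68 / 21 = -3.24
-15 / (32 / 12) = -45 / 8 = -5.62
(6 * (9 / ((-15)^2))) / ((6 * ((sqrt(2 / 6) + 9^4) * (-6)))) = -0.00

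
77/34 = 2.26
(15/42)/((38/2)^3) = 5/96026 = 0.00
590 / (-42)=-295 / 21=-14.05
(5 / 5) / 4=0.25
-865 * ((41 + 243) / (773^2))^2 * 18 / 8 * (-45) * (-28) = -197790692400 / 357040905841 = -0.55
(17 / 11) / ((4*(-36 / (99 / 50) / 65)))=-221 / 160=-1.38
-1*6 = -6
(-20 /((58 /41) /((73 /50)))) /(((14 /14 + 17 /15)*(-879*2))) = 2993 /543808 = 0.01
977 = 977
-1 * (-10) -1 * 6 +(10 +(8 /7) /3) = 302 /21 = 14.38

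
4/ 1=4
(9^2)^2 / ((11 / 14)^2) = 10627.74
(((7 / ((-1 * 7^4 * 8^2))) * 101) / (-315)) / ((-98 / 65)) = -1313 / 135531648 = -0.00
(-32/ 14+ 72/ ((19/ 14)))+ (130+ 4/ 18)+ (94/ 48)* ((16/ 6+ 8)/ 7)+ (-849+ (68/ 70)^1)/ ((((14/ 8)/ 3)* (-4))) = 22933913/ 41895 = 547.41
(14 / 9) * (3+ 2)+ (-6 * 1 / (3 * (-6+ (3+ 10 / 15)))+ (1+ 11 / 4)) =12.38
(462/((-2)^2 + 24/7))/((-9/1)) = -539/78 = -6.91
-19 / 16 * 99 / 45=-209 / 80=-2.61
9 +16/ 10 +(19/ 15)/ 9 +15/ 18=625/ 54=11.57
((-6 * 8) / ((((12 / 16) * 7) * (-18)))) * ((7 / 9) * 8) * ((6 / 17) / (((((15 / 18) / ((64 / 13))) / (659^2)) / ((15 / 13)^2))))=142305198080 / 37349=3810147.48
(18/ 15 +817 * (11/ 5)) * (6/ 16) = 26979/ 40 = 674.48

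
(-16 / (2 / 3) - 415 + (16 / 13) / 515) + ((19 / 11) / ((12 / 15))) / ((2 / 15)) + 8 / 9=-2237181833 / 5302440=-421.92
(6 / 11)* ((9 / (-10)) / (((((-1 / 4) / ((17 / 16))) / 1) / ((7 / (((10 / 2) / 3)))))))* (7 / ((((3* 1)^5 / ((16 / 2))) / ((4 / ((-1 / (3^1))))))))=-6664 / 275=-24.23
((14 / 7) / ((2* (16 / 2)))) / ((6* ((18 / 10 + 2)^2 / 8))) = 25 / 2166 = 0.01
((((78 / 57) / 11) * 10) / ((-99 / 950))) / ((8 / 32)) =-52000 / 1089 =-47.75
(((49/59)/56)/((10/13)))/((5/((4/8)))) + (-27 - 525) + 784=232.00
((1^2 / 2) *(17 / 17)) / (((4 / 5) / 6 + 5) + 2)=15 / 214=0.07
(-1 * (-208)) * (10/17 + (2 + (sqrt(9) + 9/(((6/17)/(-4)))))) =-340912/17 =-20053.65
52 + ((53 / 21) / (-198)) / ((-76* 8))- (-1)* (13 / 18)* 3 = 136936853 / 2528064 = 54.17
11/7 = 1.57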